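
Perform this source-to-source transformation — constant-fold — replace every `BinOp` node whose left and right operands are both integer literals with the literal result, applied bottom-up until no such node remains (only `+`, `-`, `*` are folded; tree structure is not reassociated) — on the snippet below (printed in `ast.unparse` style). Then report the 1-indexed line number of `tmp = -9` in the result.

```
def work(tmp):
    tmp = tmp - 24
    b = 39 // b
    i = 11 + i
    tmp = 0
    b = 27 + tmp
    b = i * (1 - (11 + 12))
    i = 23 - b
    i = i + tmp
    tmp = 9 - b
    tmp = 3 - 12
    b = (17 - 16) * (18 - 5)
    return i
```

Transformed code:
def work(tmp):
    tmp = tmp - 24
    b = 39 // b
    i = 11 + i
    tmp = 0
    b = 27 + tmp
    b = i * -22
    i = 23 - b
    i = i + tmp
    tmp = 9 - b
    tmp = -9
    b = 13
    return i

11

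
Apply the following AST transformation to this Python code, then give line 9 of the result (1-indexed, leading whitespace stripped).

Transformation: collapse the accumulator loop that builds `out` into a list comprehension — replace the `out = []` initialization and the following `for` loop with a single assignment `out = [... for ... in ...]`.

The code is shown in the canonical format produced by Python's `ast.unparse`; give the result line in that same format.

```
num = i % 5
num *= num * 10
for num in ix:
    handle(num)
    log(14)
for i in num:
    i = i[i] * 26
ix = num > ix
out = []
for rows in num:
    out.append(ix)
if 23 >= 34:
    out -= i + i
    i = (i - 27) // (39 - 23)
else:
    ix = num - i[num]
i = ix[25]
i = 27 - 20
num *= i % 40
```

out = [ix for rows in num]

Transformed code:
num = i % 5
num *= num * 10
for num in ix:
    handle(num)
    log(14)
for i in num:
    i = i[i] * 26
ix = num > ix
out = [ix for rows in num]
if 23 >= 34:
    out -= i + i
    i = (i - 27) // (39 - 23)
else:
    ix = num - i[num]
i = ix[25]
i = 27 - 20
num *= i % 40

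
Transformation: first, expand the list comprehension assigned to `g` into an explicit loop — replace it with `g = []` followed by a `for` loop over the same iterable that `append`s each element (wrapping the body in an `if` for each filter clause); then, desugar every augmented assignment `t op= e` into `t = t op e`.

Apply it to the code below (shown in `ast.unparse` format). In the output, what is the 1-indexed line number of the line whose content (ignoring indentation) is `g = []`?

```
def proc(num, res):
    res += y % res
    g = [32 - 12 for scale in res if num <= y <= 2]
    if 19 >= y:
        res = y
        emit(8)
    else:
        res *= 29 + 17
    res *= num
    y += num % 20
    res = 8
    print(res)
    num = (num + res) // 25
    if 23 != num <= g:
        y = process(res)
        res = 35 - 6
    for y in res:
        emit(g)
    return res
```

Transformed code:
def proc(num, res):
    res = res + y % res
    g = []
    for scale in res:
        if num <= y <= 2:
            g.append(32 - 12)
    if 19 >= y:
        res = y
        emit(8)
    else:
        res = res * (29 + 17)
    res = res * num
    y = y + num % 20
    res = 8
    print(res)
    num = (num + res) // 25
    if 23 != num <= g:
        y = process(res)
        res = 35 - 6
    for y in res:
        emit(g)
    return res

3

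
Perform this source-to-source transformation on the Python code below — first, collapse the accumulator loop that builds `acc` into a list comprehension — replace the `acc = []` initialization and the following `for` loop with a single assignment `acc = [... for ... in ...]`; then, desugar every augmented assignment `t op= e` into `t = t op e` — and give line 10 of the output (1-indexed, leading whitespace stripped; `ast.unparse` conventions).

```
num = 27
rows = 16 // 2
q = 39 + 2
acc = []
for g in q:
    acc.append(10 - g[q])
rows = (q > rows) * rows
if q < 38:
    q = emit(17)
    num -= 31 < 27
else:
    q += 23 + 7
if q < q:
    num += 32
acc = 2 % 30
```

Transformed code:
num = 27
rows = 16 // 2
q = 39 + 2
acc = [10 - g[q] for g in q]
rows = (q > rows) * rows
if q < 38:
    q = emit(17)
    num = num - (31 < 27)
else:
    q = q + (23 + 7)
if q < q:
    num = num + 32
acc = 2 % 30

q = q + (23 + 7)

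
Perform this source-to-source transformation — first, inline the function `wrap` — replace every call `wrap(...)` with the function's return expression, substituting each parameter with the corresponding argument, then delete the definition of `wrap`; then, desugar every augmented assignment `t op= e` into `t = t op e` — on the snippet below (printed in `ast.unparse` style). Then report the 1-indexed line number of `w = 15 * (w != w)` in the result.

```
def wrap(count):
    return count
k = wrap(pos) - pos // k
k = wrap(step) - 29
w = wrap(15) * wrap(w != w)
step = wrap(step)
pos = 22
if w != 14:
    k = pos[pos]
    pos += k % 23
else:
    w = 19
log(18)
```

3

Transformed code:
k = pos - pos // k
k = step - 29
w = 15 * (w != w)
step = step
pos = 22
if w != 14:
    k = pos[pos]
    pos = pos + k % 23
else:
    w = 19
log(18)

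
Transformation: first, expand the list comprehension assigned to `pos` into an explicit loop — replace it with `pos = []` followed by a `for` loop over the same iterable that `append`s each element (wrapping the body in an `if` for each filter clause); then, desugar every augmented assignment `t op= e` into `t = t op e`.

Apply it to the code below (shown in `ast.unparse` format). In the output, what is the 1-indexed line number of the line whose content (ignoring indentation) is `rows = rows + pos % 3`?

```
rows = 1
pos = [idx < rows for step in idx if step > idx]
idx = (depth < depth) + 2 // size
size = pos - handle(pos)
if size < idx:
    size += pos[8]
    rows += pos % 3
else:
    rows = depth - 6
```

10

Transformed code:
rows = 1
pos = []
for step in idx:
    if step > idx:
        pos.append(idx < rows)
idx = (depth < depth) + 2 // size
size = pos - handle(pos)
if size < idx:
    size = size + pos[8]
    rows = rows + pos % 3
else:
    rows = depth - 6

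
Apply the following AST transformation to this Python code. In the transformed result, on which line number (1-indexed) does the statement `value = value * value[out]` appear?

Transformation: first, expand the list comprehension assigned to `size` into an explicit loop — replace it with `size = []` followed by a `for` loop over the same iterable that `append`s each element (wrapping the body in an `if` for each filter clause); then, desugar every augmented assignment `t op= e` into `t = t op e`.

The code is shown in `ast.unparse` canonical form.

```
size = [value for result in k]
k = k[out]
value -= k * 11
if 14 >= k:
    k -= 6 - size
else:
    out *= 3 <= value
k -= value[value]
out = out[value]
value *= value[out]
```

12

Transformed code:
size = []
for result in k:
    size.append(value)
k = k[out]
value = value - k * 11
if 14 >= k:
    k = k - (6 - size)
else:
    out = out * (3 <= value)
k = k - value[value]
out = out[value]
value = value * value[out]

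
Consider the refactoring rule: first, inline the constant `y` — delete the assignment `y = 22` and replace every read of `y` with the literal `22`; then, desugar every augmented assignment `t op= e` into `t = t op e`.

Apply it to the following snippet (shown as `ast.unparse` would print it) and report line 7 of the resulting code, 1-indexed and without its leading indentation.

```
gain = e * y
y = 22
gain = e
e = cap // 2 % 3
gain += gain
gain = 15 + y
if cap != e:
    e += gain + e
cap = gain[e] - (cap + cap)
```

Transformed code:
gain = e * 22
gain = e
e = cap // 2 % 3
gain = gain + gain
gain = 15 + 22
if cap != e:
    e = e + (gain + e)
cap = gain[e] - (cap + cap)

e = e + (gain + e)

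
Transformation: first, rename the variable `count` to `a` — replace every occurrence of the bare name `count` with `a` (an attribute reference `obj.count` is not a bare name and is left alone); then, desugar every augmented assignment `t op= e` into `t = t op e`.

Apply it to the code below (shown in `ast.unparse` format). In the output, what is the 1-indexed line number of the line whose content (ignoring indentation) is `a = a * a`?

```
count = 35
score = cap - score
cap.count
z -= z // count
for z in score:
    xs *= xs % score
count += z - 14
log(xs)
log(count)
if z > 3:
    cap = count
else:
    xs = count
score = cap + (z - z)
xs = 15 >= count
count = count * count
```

Transformed code:
a = 35
score = cap - score
cap.count
z = z - z // a
for z in score:
    xs = xs * (xs % score)
a = a + (z - 14)
log(xs)
log(a)
if z > 3:
    cap = a
else:
    xs = a
score = cap + (z - z)
xs = 15 >= a
a = a * a

16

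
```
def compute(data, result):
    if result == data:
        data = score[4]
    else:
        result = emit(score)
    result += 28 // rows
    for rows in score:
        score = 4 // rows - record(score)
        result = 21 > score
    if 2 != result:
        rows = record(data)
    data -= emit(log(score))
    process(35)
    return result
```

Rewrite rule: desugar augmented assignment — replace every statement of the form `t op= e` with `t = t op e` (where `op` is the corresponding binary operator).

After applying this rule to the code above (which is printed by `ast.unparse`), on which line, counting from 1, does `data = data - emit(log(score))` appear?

Transformed code:
def compute(data, result):
    if result == data:
        data = score[4]
    else:
        result = emit(score)
    result = result + 28 // rows
    for rows in score:
        score = 4 // rows - record(score)
        result = 21 > score
    if 2 != result:
        rows = record(data)
    data = data - emit(log(score))
    process(35)
    return result

12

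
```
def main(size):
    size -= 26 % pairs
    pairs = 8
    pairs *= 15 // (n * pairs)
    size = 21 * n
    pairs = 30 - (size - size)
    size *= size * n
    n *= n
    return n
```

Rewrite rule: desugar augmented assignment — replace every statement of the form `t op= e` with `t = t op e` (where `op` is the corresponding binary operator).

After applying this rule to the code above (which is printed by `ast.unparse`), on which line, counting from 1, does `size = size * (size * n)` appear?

Transformed code:
def main(size):
    size = size - 26 % pairs
    pairs = 8
    pairs = pairs * (15 // (n * pairs))
    size = 21 * n
    pairs = 30 - (size - size)
    size = size * (size * n)
    n = n * n
    return n

7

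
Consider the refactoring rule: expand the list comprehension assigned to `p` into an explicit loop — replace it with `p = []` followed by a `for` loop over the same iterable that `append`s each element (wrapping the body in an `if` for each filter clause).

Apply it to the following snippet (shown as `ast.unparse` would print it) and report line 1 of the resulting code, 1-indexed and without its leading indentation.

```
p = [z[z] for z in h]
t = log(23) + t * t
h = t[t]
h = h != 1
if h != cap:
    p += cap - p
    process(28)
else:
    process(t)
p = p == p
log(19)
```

Transformed code:
p = []
for z in h:
    p.append(z[z])
t = log(23) + t * t
h = t[t]
h = h != 1
if h != cap:
    p += cap - p
    process(28)
else:
    process(t)
p = p == p
log(19)

p = []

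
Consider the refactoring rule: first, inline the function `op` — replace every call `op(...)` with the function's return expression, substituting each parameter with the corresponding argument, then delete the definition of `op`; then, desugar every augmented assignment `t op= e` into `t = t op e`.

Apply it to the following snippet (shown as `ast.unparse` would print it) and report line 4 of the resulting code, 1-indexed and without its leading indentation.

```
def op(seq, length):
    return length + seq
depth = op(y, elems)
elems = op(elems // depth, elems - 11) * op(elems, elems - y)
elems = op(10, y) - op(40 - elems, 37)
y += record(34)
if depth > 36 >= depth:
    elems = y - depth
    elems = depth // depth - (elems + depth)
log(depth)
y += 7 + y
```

y = y + record(34)

Transformed code:
depth = elems + y
elems = (elems - 11 + elems // depth) * (elems - y + elems)
elems = y + 10 - (37 + (40 - elems))
y = y + record(34)
if depth > 36 >= depth:
    elems = y - depth
    elems = depth // depth - (elems + depth)
log(depth)
y = y + (7 + y)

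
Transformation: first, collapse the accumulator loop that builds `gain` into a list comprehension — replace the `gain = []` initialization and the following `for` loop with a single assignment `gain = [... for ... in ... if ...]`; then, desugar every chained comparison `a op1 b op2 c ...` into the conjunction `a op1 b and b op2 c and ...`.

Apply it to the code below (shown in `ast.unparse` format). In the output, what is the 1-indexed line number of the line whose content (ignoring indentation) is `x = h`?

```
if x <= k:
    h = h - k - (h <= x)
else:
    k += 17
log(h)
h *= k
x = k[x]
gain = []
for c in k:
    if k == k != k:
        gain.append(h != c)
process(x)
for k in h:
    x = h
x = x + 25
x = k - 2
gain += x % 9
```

11

Transformed code:
if x <= k:
    h = h - k - (h <= x)
else:
    k += 17
log(h)
h *= k
x = k[x]
gain = [h != c for c in k if k == k and k != k]
process(x)
for k in h:
    x = h
x = x + 25
x = k - 2
gain += x % 9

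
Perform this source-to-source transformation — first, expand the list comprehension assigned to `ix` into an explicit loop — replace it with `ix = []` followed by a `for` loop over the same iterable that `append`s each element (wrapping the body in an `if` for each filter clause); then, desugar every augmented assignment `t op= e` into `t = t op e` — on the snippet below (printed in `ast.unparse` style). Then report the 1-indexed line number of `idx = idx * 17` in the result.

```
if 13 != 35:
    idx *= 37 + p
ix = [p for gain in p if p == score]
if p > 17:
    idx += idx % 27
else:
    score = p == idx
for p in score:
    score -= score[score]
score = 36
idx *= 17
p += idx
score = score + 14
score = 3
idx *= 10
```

Transformed code:
if 13 != 35:
    idx = idx * (37 + p)
ix = []
for gain in p:
    if p == score:
        ix.append(p)
if p > 17:
    idx = idx + idx % 27
else:
    score = p == idx
for p in score:
    score = score - score[score]
score = 36
idx = idx * 17
p = p + idx
score = score + 14
score = 3
idx = idx * 10

14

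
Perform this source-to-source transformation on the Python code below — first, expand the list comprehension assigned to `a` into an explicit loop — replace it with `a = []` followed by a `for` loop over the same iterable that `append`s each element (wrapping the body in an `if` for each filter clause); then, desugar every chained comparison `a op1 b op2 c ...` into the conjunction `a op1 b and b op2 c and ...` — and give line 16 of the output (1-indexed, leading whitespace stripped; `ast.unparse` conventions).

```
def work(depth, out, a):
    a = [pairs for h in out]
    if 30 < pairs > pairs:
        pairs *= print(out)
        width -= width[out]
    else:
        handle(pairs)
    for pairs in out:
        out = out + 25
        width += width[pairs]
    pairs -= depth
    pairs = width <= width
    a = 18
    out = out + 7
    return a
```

Transformed code:
def work(depth, out, a):
    a = []
    for h in out:
        a.append(pairs)
    if 30 < pairs and pairs > pairs:
        pairs *= print(out)
        width -= width[out]
    else:
        handle(pairs)
    for pairs in out:
        out = out + 25
        width += width[pairs]
    pairs -= depth
    pairs = width <= width
    a = 18
    out = out + 7
    return a

out = out + 7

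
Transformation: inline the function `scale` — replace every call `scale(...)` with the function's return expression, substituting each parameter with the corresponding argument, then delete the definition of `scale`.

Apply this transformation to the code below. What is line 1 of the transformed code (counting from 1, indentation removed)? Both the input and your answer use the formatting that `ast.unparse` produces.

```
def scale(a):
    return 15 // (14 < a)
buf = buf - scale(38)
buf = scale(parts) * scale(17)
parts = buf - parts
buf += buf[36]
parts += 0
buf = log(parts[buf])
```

Transformed code:
buf = buf - 15 // (14 < 38)
buf = 15 // (14 < parts) * (15 // (14 < 17))
parts = buf - parts
buf += buf[36]
parts += 0
buf = log(parts[buf])

buf = buf - 15 // (14 < 38)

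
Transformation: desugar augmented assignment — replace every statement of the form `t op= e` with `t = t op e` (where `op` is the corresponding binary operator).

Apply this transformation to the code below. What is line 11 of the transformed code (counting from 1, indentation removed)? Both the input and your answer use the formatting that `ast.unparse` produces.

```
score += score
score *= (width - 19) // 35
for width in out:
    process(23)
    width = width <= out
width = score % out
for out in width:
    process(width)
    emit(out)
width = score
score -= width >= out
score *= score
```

score = score - (width >= out)

Transformed code:
score = score + score
score = score * ((width - 19) // 35)
for width in out:
    process(23)
    width = width <= out
width = score % out
for out in width:
    process(width)
    emit(out)
width = score
score = score - (width >= out)
score = score * score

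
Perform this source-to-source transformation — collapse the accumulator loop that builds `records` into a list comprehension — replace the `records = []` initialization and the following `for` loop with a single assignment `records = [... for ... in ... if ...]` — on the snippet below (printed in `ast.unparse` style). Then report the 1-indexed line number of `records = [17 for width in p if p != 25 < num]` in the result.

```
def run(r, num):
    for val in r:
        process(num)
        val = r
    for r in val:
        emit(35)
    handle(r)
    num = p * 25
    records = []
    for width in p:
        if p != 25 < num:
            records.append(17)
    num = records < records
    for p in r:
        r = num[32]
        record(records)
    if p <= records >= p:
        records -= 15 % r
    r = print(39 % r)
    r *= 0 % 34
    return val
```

9

Transformed code:
def run(r, num):
    for val in r:
        process(num)
        val = r
    for r in val:
        emit(35)
    handle(r)
    num = p * 25
    records = [17 for width in p if p != 25 < num]
    num = records < records
    for p in r:
        r = num[32]
        record(records)
    if p <= records >= p:
        records -= 15 % r
    r = print(39 % r)
    r *= 0 % 34
    return val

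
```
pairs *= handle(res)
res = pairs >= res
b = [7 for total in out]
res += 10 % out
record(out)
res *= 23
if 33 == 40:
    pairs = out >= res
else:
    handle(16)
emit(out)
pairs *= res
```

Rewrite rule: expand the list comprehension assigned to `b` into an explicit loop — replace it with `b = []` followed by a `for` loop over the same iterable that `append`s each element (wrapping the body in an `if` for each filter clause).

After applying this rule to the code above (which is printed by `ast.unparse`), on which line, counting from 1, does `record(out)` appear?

Transformed code:
pairs *= handle(res)
res = pairs >= res
b = []
for total in out:
    b.append(7)
res += 10 % out
record(out)
res *= 23
if 33 == 40:
    pairs = out >= res
else:
    handle(16)
emit(out)
pairs *= res

7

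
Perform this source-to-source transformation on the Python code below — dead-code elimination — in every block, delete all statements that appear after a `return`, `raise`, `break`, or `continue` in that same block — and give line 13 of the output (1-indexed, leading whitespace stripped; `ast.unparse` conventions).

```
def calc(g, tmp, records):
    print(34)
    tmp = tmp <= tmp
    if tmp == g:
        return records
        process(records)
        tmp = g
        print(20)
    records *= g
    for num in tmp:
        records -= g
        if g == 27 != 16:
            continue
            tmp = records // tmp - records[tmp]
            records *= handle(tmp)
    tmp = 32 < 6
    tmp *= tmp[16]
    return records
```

Transformed code:
def calc(g, tmp, records):
    print(34)
    tmp = tmp <= tmp
    if tmp == g:
        return records
    records *= g
    for num in tmp:
        records -= g
        if g == 27 != 16:
            continue
    tmp = 32 < 6
    tmp *= tmp[16]
    return records

return records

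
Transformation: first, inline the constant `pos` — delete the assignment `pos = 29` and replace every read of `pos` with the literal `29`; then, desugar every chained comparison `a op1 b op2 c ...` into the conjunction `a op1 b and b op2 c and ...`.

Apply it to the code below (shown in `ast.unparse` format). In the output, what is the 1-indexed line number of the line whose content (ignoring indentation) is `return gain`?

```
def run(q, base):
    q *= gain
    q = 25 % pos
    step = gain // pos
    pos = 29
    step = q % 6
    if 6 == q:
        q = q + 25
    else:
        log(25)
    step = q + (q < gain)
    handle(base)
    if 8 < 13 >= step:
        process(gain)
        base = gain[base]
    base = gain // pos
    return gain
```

Transformed code:
def run(q, base):
    q *= gain
    q = 25 % 29
    step = gain // 29
    step = q % 6
    if 6 == q:
        q = q + 25
    else:
        log(25)
    step = q + (q < gain)
    handle(base)
    if 8 < 13 and 13 >= step:
        process(gain)
        base = gain[base]
    base = gain // 29
    return gain

16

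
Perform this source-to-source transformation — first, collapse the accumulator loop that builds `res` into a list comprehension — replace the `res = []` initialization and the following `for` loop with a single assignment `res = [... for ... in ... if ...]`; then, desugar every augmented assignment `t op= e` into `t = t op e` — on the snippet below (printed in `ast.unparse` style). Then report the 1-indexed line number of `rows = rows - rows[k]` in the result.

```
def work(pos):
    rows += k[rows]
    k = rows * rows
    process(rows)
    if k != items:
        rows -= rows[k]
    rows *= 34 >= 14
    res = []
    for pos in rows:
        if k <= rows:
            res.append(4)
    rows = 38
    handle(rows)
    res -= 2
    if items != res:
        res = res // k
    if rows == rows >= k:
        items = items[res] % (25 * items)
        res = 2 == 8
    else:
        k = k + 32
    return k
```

6

Transformed code:
def work(pos):
    rows = rows + k[rows]
    k = rows * rows
    process(rows)
    if k != items:
        rows = rows - rows[k]
    rows = rows * (34 >= 14)
    res = [4 for pos in rows if k <= rows]
    rows = 38
    handle(rows)
    res = res - 2
    if items != res:
        res = res // k
    if rows == rows >= k:
        items = items[res] % (25 * items)
        res = 2 == 8
    else:
        k = k + 32
    return k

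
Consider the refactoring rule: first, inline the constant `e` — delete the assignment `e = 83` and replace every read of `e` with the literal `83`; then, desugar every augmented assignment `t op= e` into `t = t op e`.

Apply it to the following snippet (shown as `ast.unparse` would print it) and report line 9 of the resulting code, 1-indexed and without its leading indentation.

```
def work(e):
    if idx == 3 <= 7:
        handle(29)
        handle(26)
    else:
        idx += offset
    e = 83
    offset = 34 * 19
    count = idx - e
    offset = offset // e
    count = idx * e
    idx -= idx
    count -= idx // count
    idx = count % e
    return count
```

offset = offset // 83

Transformed code:
def work(e):
    if idx == 3 <= 7:
        handle(29)
        handle(26)
    else:
        idx = idx + offset
    offset = 34 * 19
    count = idx - 83
    offset = offset // 83
    count = idx * 83
    idx = idx - idx
    count = count - idx // count
    idx = count % 83
    return count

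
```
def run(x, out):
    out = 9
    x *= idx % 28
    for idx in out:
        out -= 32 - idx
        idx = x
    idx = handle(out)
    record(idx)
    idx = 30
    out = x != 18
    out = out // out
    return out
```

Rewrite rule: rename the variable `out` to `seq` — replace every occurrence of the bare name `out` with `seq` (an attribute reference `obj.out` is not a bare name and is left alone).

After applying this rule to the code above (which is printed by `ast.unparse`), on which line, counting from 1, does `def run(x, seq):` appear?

Transformed code:
def run(x, seq):
    seq = 9
    x *= idx % 28
    for idx in seq:
        seq -= 32 - idx
        idx = x
    idx = handle(seq)
    record(idx)
    idx = 30
    seq = x != 18
    seq = seq // seq
    return seq

1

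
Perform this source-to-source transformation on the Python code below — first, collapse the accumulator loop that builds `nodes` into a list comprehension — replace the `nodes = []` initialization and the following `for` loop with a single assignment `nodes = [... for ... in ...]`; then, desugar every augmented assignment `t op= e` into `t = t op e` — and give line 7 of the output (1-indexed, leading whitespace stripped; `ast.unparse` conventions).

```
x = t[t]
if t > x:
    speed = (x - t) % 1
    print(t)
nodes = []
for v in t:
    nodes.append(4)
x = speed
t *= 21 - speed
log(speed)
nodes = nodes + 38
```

Transformed code:
x = t[t]
if t > x:
    speed = (x - t) % 1
    print(t)
nodes = [4 for v in t]
x = speed
t = t * (21 - speed)
log(speed)
nodes = nodes + 38

t = t * (21 - speed)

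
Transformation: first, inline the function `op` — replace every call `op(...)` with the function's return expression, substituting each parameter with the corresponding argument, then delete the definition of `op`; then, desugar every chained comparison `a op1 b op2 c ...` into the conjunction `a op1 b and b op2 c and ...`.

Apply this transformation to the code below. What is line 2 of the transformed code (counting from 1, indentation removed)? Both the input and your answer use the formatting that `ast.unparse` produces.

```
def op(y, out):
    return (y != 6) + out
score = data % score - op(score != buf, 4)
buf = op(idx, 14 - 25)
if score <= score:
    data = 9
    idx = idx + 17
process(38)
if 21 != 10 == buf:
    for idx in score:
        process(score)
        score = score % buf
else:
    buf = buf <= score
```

Transformed code:
score = data % score - (((score != buf) != 6) + 4)
buf = (idx != 6) + (14 - 25)
if score <= score:
    data = 9
    idx = idx + 17
process(38)
if 21 != 10 and 10 == buf:
    for idx in score:
        process(score)
        score = score % buf
else:
    buf = buf <= score

buf = (idx != 6) + (14 - 25)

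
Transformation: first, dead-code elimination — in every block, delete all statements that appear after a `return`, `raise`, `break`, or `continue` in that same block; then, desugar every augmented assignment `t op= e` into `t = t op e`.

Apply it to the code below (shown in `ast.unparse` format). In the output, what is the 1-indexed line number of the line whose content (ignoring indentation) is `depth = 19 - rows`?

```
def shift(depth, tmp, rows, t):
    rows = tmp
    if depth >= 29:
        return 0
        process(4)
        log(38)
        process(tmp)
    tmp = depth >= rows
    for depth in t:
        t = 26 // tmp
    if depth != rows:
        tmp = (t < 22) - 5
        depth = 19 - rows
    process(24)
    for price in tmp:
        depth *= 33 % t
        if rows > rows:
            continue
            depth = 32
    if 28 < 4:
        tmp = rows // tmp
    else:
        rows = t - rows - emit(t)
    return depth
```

10

Transformed code:
def shift(depth, tmp, rows, t):
    rows = tmp
    if depth >= 29:
        return 0
    tmp = depth >= rows
    for depth in t:
        t = 26 // tmp
    if depth != rows:
        tmp = (t < 22) - 5
        depth = 19 - rows
    process(24)
    for price in tmp:
        depth = depth * (33 % t)
        if rows > rows:
            continue
    if 28 < 4:
        tmp = rows // tmp
    else:
        rows = t - rows - emit(t)
    return depth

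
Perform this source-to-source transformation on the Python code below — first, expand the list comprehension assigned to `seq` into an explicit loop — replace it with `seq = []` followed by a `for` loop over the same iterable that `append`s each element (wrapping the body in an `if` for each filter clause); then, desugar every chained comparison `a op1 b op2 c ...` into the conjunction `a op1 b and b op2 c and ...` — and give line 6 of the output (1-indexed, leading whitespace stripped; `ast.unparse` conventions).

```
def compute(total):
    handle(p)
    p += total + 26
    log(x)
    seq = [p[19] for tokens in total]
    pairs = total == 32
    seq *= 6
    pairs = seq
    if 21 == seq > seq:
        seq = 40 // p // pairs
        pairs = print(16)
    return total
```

for tokens in total:

Transformed code:
def compute(total):
    handle(p)
    p += total + 26
    log(x)
    seq = []
    for tokens in total:
        seq.append(p[19])
    pairs = total == 32
    seq *= 6
    pairs = seq
    if 21 == seq and seq > seq:
        seq = 40 // p // pairs
        pairs = print(16)
    return total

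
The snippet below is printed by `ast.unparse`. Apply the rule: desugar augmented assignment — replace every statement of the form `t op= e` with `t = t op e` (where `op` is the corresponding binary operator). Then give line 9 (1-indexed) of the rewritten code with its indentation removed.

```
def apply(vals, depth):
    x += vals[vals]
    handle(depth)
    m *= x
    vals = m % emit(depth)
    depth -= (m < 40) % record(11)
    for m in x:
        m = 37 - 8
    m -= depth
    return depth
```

m = m - depth

Transformed code:
def apply(vals, depth):
    x = x + vals[vals]
    handle(depth)
    m = m * x
    vals = m % emit(depth)
    depth = depth - (m < 40) % record(11)
    for m in x:
        m = 37 - 8
    m = m - depth
    return depth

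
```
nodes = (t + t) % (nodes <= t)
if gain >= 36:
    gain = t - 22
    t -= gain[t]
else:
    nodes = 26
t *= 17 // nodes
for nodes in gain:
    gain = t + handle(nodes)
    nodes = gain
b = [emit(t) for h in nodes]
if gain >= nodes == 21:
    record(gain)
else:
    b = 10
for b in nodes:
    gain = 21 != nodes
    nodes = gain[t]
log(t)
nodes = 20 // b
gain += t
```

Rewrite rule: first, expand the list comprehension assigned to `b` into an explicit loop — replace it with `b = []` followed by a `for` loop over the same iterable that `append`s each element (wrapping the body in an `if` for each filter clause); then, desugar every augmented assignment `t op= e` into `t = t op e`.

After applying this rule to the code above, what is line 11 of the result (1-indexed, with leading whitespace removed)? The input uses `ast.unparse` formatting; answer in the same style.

b = []

Transformed code:
nodes = (t + t) % (nodes <= t)
if gain >= 36:
    gain = t - 22
    t = t - gain[t]
else:
    nodes = 26
t = t * (17 // nodes)
for nodes in gain:
    gain = t + handle(nodes)
    nodes = gain
b = []
for h in nodes:
    b.append(emit(t))
if gain >= nodes == 21:
    record(gain)
else:
    b = 10
for b in nodes:
    gain = 21 != nodes
    nodes = gain[t]
log(t)
nodes = 20 // b
gain = gain + t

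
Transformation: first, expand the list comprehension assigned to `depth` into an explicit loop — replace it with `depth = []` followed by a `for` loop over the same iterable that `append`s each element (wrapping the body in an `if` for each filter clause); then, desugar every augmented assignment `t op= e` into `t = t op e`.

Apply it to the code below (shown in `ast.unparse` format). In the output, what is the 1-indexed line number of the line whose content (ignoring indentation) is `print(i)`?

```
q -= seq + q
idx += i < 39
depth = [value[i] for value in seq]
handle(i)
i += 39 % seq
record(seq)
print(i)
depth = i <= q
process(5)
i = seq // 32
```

Transformed code:
q = q - (seq + q)
idx = idx + (i < 39)
depth = []
for value in seq:
    depth.append(value[i])
handle(i)
i = i + 39 % seq
record(seq)
print(i)
depth = i <= q
process(5)
i = seq // 32

9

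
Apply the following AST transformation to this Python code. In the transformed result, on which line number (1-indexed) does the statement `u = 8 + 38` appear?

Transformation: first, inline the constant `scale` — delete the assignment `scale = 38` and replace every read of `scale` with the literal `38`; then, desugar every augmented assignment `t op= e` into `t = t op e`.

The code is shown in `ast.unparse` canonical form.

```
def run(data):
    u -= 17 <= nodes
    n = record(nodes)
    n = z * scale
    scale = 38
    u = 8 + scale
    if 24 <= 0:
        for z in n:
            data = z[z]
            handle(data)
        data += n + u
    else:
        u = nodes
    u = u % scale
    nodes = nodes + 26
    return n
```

Transformed code:
def run(data):
    u = u - (17 <= nodes)
    n = record(nodes)
    n = z * 38
    u = 8 + 38
    if 24 <= 0:
        for z in n:
            data = z[z]
            handle(data)
        data = data + (n + u)
    else:
        u = nodes
    u = u % 38
    nodes = nodes + 26
    return n

5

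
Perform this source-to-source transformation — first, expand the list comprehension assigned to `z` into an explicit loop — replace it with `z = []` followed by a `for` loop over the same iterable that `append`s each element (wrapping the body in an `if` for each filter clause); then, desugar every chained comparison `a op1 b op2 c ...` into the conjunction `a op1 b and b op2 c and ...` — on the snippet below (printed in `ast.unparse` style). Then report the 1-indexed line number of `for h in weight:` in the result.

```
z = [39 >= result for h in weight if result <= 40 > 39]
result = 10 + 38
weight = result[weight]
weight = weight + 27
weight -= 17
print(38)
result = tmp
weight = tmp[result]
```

2

Transformed code:
z = []
for h in weight:
    if result <= 40 and 40 > 39:
        z.append(39 >= result)
result = 10 + 38
weight = result[weight]
weight = weight + 27
weight -= 17
print(38)
result = tmp
weight = tmp[result]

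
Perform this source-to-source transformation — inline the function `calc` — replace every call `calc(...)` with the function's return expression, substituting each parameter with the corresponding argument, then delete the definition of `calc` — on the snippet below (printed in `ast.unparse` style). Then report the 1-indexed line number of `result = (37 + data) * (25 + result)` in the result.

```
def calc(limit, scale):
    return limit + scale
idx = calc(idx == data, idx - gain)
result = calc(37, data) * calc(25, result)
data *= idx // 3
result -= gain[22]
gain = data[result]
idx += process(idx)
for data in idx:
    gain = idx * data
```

Transformed code:
idx = (idx == data) + (idx - gain)
result = (37 + data) * (25 + result)
data *= idx // 3
result -= gain[22]
gain = data[result]
idx += process(idx)
for data in idx:
    gain = idx * data

2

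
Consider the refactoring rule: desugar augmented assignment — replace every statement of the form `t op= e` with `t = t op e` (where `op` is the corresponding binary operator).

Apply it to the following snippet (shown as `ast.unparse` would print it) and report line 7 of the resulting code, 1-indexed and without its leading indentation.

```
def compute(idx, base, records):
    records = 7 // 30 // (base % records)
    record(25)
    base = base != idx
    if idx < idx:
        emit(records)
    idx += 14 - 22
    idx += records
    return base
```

idx = idx + (14 - 22)

Transformed code:
def compute(idx, base, records):
    records = 7 // 30 // (base % records)
    record(25)
    base = base != idx
    if idx < idx:
        emit(records)
    idx = idx + (14 - 22)
    idx = idx + records
    return base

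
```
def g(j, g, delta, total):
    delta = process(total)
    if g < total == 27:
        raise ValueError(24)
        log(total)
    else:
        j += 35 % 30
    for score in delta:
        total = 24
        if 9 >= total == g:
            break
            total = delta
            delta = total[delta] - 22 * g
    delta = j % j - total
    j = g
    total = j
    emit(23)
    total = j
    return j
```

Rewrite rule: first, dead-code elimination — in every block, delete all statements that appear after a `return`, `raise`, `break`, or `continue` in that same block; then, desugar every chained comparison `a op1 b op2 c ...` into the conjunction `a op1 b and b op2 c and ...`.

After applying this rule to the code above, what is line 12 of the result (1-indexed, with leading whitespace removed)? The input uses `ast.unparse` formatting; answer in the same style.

j = g

Transformed code:
def g(j, g, delta, total):
    delta = process(total)
    if g < total and total == 27:
        raise ValueError(24)
    else:
        j += 35 % 30
    for score in delta:
        total = 24
        if 9 >= total and total == g:
            break
    delta = j % j - total
    j = g
    total = j
    emit(23)
    total = j
    return j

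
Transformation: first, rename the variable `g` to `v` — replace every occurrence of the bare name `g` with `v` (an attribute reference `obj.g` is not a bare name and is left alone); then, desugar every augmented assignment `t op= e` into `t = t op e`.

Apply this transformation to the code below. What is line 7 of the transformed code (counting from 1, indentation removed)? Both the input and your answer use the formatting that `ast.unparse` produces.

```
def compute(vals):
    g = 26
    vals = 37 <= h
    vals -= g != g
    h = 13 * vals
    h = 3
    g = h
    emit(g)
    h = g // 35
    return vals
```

v = h

Transformed code:
def compute(vals):
    v = 26
    vals = 37 <= h
    vals = vals - (v != v)
    h = 13 * vals
    h = 3
    v = h
    emit(v)
    h = v // 35
    return vals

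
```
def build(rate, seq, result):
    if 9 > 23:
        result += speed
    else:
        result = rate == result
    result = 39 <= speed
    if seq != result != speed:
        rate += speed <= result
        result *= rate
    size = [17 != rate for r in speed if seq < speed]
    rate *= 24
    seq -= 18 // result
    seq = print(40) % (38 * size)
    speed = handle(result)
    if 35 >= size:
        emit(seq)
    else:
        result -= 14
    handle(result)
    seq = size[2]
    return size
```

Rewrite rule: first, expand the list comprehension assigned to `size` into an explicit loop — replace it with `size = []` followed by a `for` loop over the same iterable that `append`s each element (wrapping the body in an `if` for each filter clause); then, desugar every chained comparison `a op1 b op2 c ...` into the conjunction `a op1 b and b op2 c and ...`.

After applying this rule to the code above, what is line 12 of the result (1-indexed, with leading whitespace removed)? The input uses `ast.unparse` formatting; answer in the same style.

if seq < speed:

Transformed code:
def build(rate, seq, result):
    if 9 > 23:
        result += speed
    else:
        result = rate == result
    result = 39 <= speed
    if seq != result and result != speed:
        rate += speed <= result
        result *= rate
    size = []
    for r in speed:
        if seq < speed:
            size.append(17 != rate)
    rate *= 24
    seq -= 18 // result
    seq = print(40) % (38 * size)
    speed = handle(result)
    if 35 >= size:
        emit(seq)
    else:
        result -= 14
    handle(result)
    seq = size[2]
    return size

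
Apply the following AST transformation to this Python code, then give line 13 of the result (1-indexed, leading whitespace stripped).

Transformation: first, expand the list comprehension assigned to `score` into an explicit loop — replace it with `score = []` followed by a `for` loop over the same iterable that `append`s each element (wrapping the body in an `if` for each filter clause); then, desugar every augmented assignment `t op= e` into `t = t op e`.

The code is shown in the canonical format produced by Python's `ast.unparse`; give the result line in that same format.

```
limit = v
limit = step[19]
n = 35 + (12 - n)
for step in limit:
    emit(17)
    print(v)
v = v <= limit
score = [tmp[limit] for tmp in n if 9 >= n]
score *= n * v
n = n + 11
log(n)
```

n = n + 11

Transformed code:
limit = v
limit = step[19]
n = 35 + (12 - n)
for step in limit:
    emit(17)
    print(v)
v = v <= limit
score = []
for tmp in n:
    if 9 >= n:
        score.append(tmp[limit])
score = score * (n * v)
n = n + 11
log(n)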